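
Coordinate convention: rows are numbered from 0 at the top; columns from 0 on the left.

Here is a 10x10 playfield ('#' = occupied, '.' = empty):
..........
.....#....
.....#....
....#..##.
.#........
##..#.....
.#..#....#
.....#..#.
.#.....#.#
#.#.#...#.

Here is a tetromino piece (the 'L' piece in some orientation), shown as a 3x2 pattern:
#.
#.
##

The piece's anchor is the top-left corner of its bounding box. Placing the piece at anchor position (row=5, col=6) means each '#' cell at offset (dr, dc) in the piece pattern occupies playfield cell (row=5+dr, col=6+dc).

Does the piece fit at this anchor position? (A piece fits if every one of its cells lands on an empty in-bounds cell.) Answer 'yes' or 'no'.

Answer: yes

Derivation:
Check each piece cell at anchor (5, 6):
  offset (0,0) -> (5,6): empty -> OK
  offset (1,0) -> (6,6): empty -> OK
  offset (2,0) -> (7,6): empty -> OK
  offset (2,1) -> (7,7): empty -> OK
All cells valid: yes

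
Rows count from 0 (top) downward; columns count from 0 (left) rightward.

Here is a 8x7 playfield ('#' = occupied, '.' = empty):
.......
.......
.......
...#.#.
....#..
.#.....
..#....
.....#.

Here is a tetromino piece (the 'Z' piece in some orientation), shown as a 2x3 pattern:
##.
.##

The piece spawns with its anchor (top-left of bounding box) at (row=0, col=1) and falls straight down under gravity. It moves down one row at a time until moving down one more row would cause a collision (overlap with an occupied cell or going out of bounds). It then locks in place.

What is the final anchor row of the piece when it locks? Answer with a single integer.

Answer: 1

Derivation:
Spawn at (row=0, col=1). Try each row:
  row 0: fits
  row 1: fits
  row 2: blocked -> lock at row 1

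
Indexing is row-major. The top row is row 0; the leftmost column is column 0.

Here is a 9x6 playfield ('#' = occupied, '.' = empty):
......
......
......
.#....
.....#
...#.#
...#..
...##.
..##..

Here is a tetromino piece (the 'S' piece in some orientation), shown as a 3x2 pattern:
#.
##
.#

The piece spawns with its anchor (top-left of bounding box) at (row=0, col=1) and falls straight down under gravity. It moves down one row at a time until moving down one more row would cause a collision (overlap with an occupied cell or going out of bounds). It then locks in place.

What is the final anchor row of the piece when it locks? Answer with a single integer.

Spawn at (row=0, col=1). Try each row:
  row 0: fits
  row 1: fits
  row 2: blocked -> lock at row 1

Answer: 1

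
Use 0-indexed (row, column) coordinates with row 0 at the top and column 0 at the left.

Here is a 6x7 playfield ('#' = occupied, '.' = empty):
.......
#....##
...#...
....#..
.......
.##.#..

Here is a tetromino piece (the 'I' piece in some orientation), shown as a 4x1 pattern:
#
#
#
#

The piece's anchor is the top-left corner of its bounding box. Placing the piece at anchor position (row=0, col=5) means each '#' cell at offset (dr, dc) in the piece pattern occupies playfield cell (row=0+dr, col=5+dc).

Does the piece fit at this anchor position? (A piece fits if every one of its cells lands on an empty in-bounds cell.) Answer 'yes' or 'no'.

Check each piece cell at anchor (0, 5):
  offset (0,0) -> (0,5): empty -> OK
  offset (1,0) -> (1,5): occupied ('#') -> FAIL
  offset (2,0) -> (2,5): empty -> OK
  offset (3,0) -> (3,5): empty -> OK
All cells valid: no

Answer: no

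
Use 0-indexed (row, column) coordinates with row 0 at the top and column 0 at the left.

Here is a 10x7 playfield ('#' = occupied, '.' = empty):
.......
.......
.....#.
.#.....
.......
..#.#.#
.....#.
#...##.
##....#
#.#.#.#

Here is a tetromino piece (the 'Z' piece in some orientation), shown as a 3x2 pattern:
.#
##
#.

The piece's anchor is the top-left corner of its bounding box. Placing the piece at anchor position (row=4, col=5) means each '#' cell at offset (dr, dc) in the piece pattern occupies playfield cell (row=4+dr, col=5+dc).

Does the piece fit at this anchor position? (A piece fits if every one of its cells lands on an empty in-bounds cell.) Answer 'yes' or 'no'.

Check each piece cell at anchor (4, 5):
  offset (0,1) -> (4,6): empty -> OK
  offset (1,0) -> (5,5): empty -> OK
  offset (1,1) -> (5,6): occupied ('#') -> FAIL
  offset (2,0) -> (6,5): occupied ('#') -> FAIL
All cells valid: no

Answer: no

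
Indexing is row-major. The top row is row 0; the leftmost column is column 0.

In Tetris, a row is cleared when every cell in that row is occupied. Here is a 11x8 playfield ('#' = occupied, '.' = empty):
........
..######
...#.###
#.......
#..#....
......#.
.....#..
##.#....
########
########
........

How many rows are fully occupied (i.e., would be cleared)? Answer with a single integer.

Check each row:
  row 0: 8 empty cells -> not full
  row 1: 2 empty cells -> not full
  row 2: 4 empty cells -> not full
  row 3: 7 empty cells -> not full
  row 4: 6 empty cells -> not full
  row 5: 7 empty cells -> not full
  row 6: 7 empty cells -> not full
  row 7: 5 empty cells -> not full
  row 8: 0 empty cells -> FULL (clear)
  row 9: 0 empty cells -> FULL (clear)
  row 10: 8 empty cells -> not full
Total rows cleared: 2

Answer: 2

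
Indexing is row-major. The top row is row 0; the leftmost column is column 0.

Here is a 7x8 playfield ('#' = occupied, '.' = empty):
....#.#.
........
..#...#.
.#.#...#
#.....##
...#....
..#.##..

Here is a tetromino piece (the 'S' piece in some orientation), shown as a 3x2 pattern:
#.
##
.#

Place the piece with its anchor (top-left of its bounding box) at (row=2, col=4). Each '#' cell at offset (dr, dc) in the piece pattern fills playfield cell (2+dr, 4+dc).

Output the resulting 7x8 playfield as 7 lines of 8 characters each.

Fill (2+0,4+0) = (2,4)
Fill (2+1,4+0) = (3,4)
Fill (2+1,4+1) = (3,5)
Fill (2+2,4+1) = (4,5)

Answer: ....#.#.
........
..#.#.#.
.#.###.#
#....###
...#....
..#.##..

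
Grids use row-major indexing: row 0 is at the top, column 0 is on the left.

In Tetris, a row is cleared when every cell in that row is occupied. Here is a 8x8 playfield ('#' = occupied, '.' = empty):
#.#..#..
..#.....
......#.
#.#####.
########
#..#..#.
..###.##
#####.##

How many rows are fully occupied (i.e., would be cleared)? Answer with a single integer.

Check each row:
  row 0: 5 empty cells -> not full
  row 1: 7 empty cells -> not full
  row 2: 7 empty cells -> not full
  row 3: 2 empty cells -> not full
  row 4: 0 empty cells -> FULL (clear)
  row 5: 5 empty cells -> not full
  row 6: 3 empty cells -> not full
  row 7: 1 empty cell -> not full
Total rows cleared: 1

Answer: 1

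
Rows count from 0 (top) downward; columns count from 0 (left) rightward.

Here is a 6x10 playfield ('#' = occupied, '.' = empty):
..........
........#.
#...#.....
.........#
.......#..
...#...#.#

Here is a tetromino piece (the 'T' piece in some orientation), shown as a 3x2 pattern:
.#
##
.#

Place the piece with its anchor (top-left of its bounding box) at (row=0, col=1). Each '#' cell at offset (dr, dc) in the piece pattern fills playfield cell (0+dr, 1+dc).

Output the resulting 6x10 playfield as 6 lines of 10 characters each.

Answer: ..#.......
.##.....#.
#.#.#.....
.........#
.......#..
...#...#.#

Derivation:
Fill (0+0,1+1) = (0,2)
Fill (0+1,1+0) = (1,1)
Fill (0+1,1+1) = (1,2)
Fill (0+2,1+1) = (2,2)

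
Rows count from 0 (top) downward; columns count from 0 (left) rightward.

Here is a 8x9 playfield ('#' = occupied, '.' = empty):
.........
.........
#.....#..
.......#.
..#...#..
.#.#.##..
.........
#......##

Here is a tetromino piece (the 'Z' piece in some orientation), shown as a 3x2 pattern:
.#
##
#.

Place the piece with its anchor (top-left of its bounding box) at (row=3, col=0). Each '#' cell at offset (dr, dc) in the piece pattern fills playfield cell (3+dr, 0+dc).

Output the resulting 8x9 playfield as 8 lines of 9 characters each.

Fill (3+0,0+1) = (3,1)
Fill (3+1,0+0) = (4,0)
Fill (3+1,0+1) = (4,1)
Fill (3+2,0+0) = (5,0)

Answer: .........
.........
#.....#..
.#.....#.
###...#..
##.#.##..
.........
#......##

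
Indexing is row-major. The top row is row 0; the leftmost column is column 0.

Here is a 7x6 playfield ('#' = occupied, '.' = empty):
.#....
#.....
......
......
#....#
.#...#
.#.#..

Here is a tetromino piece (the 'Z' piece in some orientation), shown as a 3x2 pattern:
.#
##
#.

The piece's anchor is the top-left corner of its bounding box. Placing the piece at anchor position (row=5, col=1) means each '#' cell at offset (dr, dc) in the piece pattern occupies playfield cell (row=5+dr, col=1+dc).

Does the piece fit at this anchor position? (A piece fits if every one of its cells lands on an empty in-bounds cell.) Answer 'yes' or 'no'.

Answer: no

Derivation:
Check each piece cell at anchor (5, 1):
  offset (0,1) -> (5,2): empty -> OK
  offset (1,0) -> (6,1): occupied ('#') -> FAIL
  offset (1,1) -> (6,2): empty -> OK
  offset (2,0) -> (7,1): out of bounds -> FAIL
All cells valid: no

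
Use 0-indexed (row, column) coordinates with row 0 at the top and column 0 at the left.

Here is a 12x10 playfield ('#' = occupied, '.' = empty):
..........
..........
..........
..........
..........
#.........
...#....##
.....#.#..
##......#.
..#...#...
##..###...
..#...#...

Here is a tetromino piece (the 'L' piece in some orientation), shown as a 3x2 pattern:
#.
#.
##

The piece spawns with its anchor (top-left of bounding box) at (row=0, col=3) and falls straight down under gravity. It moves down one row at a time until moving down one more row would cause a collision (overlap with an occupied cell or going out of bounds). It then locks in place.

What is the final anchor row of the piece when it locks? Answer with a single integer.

Answer: 3

Derivation:
Spawn at (row=0, col=3). Try each row:
  row 0: fits
  row 1: fits
  row 2: fits
  row 3: fits
  row 4: blocked -> lock at row 3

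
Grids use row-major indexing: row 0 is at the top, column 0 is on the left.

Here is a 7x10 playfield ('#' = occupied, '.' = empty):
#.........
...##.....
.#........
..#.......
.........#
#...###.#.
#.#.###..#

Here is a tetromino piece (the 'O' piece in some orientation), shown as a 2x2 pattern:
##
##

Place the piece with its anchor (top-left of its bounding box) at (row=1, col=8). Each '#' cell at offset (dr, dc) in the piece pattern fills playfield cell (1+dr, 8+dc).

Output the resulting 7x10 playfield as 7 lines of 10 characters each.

Fill (1+0,8+0) = (1,8)
Fill (1+0,8+1) = (1,9)
Fill (1+1,8+0) = (2,8)
Fill (1+1,8+1) = (2,9)

Answer: #.........
...##...##
.#......##
..#.......
.........#
#...###.#.
#.#.###..#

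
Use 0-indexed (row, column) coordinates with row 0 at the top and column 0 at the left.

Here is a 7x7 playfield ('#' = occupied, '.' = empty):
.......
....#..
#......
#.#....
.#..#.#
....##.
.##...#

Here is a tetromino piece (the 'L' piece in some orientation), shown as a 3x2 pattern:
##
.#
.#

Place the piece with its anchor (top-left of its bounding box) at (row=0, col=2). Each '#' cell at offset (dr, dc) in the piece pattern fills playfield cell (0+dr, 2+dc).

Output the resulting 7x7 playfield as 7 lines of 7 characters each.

Answer: ..##...
...##..
#..#...
#.#....
.#..#.#
....##.
.##...#

Derivation:
Fill (0+0,2+0) = (0,2)
Fill (0+0,2+1) = (0,3)
Fill (0+1,2+1) = (1,3)
Fill (0+2,2+1) = (2,3)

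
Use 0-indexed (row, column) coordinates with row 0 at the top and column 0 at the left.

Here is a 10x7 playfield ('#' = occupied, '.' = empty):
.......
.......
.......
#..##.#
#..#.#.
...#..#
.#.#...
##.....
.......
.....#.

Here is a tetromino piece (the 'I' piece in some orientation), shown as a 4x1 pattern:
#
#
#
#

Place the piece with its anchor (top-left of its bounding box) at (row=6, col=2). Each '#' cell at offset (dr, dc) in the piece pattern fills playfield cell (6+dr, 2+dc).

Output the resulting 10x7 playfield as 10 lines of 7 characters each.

Answer: .......
.......
.......
#..##.#
#..#.#.
...#..#
.###...
###....
..#....
..#..#.

Derivation:
Fill (6+0,2+0) = (6,2)
Fill (6+1,2+0) = (7,2)
Fill (6+2,2+0) = (8,2)
Fill (6+3,2+0) = (9,2)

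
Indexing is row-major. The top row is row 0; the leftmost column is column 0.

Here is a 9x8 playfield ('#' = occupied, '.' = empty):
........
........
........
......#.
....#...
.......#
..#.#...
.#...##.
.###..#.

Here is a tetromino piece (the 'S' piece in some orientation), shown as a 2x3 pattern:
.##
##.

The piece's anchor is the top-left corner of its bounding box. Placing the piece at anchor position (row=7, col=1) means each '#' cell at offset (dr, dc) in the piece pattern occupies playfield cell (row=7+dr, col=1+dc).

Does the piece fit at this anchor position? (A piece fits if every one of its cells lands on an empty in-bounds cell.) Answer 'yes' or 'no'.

Answer: no

Derivation:
Check each piece cell at anchor (7, 1):
  offset (0,1) -> (7,2): empty -> OK
  offset (0,2) -> (7,3): empty -> OK
  offset (1,0) -> (8,1): occupied ('#') -> FAIL
  offset (1,1) -> (8,2): occupied ('#') -> FAIL
All cells valid: no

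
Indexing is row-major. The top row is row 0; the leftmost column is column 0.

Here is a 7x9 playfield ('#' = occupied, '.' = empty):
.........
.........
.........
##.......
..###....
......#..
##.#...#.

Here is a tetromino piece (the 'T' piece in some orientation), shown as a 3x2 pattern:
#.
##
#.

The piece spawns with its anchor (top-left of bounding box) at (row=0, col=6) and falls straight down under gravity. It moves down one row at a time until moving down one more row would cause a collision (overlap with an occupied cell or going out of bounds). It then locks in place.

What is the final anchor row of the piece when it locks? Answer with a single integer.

Answer: 2

Derivation:
Spawn at (row=0, col=6). Try each row:
  row 0: fits
  row 1: fits
  row 2: fits
  row 3: blocked -> lock at row 2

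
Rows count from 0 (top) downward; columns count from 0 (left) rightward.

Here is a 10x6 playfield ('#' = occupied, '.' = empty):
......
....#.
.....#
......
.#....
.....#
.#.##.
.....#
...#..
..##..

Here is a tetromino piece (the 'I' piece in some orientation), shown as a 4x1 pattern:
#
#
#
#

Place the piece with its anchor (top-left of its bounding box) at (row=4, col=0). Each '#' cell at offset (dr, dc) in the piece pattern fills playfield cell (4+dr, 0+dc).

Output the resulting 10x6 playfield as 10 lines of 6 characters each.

Fill (4+0,0+0) = (4,0)
Fill (4+1,0+0) = (5,0)
Fill (4+2,0+0) = (6,0)
Fill (4+3,0+0) = (7,0)

Answer: ......
....#.
.....#
......
##....
#....#
##.##.
#....#
...#..
..##..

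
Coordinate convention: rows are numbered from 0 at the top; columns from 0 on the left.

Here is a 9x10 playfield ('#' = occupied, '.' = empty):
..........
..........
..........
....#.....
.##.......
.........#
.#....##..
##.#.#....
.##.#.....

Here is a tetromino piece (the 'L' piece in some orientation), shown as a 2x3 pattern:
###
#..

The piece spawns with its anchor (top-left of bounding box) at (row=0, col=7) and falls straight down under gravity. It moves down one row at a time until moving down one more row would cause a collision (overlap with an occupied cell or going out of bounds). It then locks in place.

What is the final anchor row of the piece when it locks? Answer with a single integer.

Answer: 4

Derivation:
Spawn at (row=0, col=7). Try each row:
  row 0: fits
  row 1: fits
  row 2: fits
  row 3: fits
  row 4: fits
  row 5: blocked -> lock at row 4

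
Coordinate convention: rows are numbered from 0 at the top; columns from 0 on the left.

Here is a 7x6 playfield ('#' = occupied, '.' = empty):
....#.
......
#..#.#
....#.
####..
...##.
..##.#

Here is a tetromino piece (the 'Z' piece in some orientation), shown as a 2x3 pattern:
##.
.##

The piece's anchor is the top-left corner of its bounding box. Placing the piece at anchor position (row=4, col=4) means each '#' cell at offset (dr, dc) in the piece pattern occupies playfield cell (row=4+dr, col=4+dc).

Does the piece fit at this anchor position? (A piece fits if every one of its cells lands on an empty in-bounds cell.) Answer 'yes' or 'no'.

Check each piece cell at anchor (4, 4):
  offset (0,0) -> (4,4): empty -> OK
  offset (0,1) -> (4,5): empty -> OK
  offset (1,1) -> (5,5): empty -> OK
  offset (1,2) -> (5,6): out of bounds -> FAIL
All cells valid: no

Answer: no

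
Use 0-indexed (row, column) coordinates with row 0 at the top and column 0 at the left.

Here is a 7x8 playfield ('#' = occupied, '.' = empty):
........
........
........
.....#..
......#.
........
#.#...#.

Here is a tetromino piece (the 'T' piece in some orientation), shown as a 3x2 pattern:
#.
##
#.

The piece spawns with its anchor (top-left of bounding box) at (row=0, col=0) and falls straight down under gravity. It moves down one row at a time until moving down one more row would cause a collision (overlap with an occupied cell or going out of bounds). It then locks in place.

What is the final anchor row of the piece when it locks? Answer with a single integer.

Answer: 3

Derivation:
Spawn at (row=0, col=0). Try each row:
  row 0: fits
  row 1: fits
  row 2: fits
  row 3: fits
  row 4: blocked -> lock at row 3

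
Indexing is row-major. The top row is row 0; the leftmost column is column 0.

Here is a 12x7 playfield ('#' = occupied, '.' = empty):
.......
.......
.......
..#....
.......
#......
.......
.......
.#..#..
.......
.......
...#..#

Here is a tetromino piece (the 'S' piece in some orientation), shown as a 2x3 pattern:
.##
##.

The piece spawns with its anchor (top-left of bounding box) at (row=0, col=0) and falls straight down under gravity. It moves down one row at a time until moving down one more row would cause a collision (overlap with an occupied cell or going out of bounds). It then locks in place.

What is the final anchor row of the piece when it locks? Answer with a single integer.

Spawn at (row=0, col=0). Try each row:
  row 0: fits
  row 1: fits
  row 2: fits
  row 3: blocked -> lock at row 2

Answer: 2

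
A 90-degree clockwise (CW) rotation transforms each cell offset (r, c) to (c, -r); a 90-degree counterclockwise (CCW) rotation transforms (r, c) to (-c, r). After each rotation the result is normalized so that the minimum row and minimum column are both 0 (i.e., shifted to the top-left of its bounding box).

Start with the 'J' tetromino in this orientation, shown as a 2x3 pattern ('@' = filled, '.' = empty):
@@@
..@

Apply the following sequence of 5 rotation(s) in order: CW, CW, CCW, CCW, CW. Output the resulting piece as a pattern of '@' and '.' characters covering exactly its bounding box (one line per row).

Start:
@@@
..@
After rotation 1 (CW):
.@
.@
@@
After rotation 2 (CW):
@..
@@@
After rotation 3 (CCW):
.@
.@
@@
After rotation 4 (CCW):
@@@
..@
After rotation 5 (CW):
.@
.@
@@

Answer: .@
.@
@@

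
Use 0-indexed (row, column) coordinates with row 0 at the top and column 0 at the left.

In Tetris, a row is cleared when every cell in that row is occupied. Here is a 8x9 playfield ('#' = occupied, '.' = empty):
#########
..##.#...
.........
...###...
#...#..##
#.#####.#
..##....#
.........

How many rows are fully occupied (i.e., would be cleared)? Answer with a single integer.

Answer: 1

Derivation:
Check each row:
  row 0: 0 empty cells -> FULL (clear)
  row 1: 6 empty cells -> not full
  row 2: 9 empty cells -> not full
  row 3: 6 empty cells -> not full
  row 4: 5 empty cells -> not full
  row 5: 2 empty cells -> not full
  row 6: 6 empty cells -> not full
  row 7: 9 empty cells -> not full
Total rows cleared: 1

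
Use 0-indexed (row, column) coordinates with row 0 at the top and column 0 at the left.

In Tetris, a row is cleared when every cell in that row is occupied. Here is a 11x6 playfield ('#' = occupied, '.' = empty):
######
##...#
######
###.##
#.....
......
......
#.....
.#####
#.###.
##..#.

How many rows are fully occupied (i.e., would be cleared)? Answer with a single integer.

Answer: 2

Derivation:
Check each row:
  row 0: 0 empty cells -> FULL (clear)
  row 1: 3 empty cells -> not full
  row 2: 0 empty cells -> FULL (clear)
  row 3: 1 empty cell -> not full
  row 4: 5 empty cells -> not full
  row 5: 6 empty cells -> not full
  row 6: 6 empty cells -> not full
  row 7: 5 empty cells -> not full
  row 8: 1 empty cell -> not full
  row 9: 2 empty cells -> not full
  row 10: 3 empty cells -> not full
Total rows cleared: 2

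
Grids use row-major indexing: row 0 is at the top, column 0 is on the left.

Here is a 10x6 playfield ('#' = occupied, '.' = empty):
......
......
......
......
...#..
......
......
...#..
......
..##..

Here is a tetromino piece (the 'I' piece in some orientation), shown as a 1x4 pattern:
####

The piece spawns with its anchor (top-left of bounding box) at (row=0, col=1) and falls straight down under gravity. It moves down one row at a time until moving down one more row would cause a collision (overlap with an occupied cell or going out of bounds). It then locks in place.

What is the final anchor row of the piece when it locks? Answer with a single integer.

Answer: 3

Derivation:
Spawn at (row=0, col=1). Try each row:
  row 0: fits
  row 1: fits
  row 2: fits
  row 3: fits
  row 4: blocked -> lock at row 3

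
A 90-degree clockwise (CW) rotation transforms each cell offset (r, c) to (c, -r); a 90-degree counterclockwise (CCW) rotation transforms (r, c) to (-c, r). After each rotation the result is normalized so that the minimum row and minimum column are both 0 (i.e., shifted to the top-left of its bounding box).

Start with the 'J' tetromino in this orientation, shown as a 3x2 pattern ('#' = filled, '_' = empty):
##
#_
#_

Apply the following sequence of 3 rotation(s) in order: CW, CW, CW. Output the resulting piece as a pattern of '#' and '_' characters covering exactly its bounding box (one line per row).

Start:
##
#_
#_
After rotation 1 (CW):
###
__#
After rotation 2 (CW):
_#
_#
##
After rotation 3 (CW):
#__
###

Answer: #__
###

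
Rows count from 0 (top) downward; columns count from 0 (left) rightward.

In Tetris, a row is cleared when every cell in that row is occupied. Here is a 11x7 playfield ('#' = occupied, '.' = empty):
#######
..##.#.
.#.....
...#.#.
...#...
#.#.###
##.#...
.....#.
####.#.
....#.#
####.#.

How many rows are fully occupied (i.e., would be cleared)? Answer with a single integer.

Check each row:
  row 0: 0 empty cells -> FULL (clear)
  row 1: 4 empty cells -> not full
  row 2: 6 empty cells -> not full
  row 3: 5 empty cells -> not full
  row 4: 6 empty cells -> not full
  row 5: 2 empty cells -> not full
  row 6: 4 empty cells -> not full
  row 7: 6 empty cells -> not full
  row 8: 2 empty cells -> not full
  row 9: 5 empty cells -> not full
  row 10: 2 empty cells -> not full
Total rows cleared: 1

Answer: 1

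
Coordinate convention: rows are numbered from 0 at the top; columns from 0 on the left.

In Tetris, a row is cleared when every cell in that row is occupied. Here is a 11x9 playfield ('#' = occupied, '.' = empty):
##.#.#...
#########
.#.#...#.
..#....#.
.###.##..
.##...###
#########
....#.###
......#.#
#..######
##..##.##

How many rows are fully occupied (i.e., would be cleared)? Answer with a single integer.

Answer: 2

Derivation:
Check each row:
  row 0: 5 empty cells -> not full
  row 1: 0 empty cells -> FULL (clear)
  row 2: 6 empty cells -> not full
  row 3: 7 empty cells -> not full
  row 4: 4 empty cells -> not full
  row 5: 4 empty cells -> not full
  row 6: 0 empty cells -> FULL (clear)
  row 7: 5 empty cells -> not full
  row 8: 7 empty cells -> not full
  row 9: 2 empty cells -> not full
  row 10: 3 empty cells -> not full
Total rows cleared: 2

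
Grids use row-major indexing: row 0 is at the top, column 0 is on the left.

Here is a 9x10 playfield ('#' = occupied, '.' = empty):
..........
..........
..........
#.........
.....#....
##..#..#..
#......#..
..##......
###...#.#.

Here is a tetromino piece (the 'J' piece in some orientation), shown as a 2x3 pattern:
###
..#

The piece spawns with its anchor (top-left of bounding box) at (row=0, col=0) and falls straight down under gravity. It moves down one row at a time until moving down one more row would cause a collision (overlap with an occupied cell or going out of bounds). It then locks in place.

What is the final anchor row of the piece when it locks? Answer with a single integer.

Answer: 2

Derivation:
Spawn at (row=0, col=0). Try each row:
  row 0: fits
  row 1: fits
  row 2: fits
  row 3: blocked -> lock at row 2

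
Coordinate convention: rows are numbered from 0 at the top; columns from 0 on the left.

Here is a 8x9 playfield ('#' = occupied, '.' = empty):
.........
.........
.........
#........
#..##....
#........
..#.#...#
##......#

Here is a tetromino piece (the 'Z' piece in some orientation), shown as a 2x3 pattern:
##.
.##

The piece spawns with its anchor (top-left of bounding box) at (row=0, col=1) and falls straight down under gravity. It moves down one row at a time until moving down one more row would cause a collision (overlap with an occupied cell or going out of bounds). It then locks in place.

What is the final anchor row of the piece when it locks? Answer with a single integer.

Answer: 2

Derivation:
Spawn at (row=0, col=1). Try each row:
  row 0: fits
  row 1: fits
  row 2: fits
  row 3: blocked -> lock at row 2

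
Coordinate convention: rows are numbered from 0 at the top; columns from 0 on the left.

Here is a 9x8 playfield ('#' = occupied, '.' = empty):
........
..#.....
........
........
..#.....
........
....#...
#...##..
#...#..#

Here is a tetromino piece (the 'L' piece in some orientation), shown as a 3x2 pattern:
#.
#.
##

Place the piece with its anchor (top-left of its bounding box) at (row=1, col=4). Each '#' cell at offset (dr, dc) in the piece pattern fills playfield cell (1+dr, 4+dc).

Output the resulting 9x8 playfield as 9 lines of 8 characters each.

Answer: ........
..#.#...
....#...
....##..
..#.....
........
....#...
#...##..
#...#..#

Derivation:
Fill (1+0,4+0) = (1,4)
Fill (1+1,4+0) = (2,4)
Fill (1+2,4+0) = (3,4)
Fill (1+2,4+1) = (3,5)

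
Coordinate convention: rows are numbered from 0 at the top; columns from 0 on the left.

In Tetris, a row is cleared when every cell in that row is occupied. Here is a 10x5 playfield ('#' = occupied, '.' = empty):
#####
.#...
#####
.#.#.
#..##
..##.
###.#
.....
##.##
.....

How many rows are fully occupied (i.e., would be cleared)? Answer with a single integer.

Answer: 2

Derivation:
Check each row:
  row 0: 0 empty cells -> FULL (clear)
  row 1: 4 empty cells -> not full
  row 2: 0 empty cells -> FULL (clear)
  row 3: 3 empty cells -> not full
  row 4: 2 empty cells -> not full
  row 5: 3 empty cells -> not full
  row 6: 1 empty cell -> not full
  row 7: 5 empty cells -> not full
  row 8: 1 empty cell -> not full
  row 9: 5 empty cells -> not full
Total rows cleared: 2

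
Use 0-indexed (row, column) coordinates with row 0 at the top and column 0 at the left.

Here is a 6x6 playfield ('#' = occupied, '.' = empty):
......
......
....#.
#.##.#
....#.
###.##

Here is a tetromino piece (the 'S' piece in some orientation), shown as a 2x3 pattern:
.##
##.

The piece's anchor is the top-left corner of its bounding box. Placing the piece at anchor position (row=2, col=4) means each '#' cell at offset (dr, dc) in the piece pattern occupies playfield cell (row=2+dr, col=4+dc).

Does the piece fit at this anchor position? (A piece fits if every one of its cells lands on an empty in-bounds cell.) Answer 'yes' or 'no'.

Answer: no

Derivation:
Check each piece cell at anchor (2, 4):
  offset (0,1) -> (2,5): empty -> OK
  offset (0,2) -> (2,6): out of bounds -> FAIL
  offset (1,0) -> (3,4): empty -> OK
  offset (1,1) -> (3,5): occupied ('#') -> FAIL
All cells valid: no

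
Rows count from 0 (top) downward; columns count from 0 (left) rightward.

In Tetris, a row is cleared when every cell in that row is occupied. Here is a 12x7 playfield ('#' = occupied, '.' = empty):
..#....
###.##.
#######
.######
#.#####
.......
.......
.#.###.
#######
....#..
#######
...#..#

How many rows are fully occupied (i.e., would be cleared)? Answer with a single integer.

Check each row:
  row 0: 6 empty cells -> not full
  row 1: 2 empty cells -> not full
  row 2: 0 empty cells -> FULL (clear)
  row 3: 1 empty cell -> not full
  row 4: 1 empty cell -> not full
  row 5: 7 empty cells -> not full
  row 6: 7 empty cells -> not full
  row 7: 3 empty cells -> not full
  row 8: 0 empty cells -> FULL (clear)
  row 9: 6 empty cells -> not full
  row 10: 0 empty cells -> FULL (clear)
  row 11: 5 empty cells -> not full
Total rows cleared: 3

Answer: 3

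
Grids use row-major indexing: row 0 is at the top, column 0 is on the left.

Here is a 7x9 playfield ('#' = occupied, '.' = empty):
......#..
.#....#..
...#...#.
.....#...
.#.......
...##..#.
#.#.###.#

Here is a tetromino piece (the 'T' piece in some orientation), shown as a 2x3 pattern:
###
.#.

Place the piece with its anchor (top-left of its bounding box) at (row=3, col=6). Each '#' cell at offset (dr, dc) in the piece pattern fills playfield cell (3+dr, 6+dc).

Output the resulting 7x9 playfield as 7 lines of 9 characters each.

Answer: ......#..
.#....#..
...#...#.
.....####
.#.....#.
...##..#.
#.#.###.#

Derivation:
Fill (3+0,6+0) = (3,6)
Fill (3+0,6+1) = (3,7)
Fill (3+0,6+2) = (3,8)
Fill (3+1,6+1) = (4,7)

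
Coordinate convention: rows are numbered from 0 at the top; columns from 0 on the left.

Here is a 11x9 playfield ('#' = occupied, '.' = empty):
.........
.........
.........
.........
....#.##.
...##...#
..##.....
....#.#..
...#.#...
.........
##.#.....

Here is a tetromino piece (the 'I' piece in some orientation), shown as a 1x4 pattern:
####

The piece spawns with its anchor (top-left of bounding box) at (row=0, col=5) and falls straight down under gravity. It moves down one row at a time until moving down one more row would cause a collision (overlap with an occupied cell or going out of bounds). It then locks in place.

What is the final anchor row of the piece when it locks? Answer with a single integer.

Answer: 3

Derivation:
Spawn at (row=0, col=5). Try each row:
  row 0: fits
  row 1: fits
  row 2: fits
  row 3: fits
  row 4: blocked -> lock at row 3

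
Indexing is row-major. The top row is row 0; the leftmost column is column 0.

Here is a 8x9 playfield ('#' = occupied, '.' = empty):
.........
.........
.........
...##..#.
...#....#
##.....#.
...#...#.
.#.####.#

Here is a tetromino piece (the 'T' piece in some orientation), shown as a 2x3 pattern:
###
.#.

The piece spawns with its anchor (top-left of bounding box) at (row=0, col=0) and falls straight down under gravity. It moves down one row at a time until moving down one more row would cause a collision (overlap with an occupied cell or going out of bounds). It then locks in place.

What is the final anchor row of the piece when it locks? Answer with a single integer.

Answer: 3

Derivation:
Spawn at (row=0, col=0). Try each row:
  row 0: fits
  row 1: fits
  row 2: fits
  row 3: fits
  row 4: blocked -> lock at row 3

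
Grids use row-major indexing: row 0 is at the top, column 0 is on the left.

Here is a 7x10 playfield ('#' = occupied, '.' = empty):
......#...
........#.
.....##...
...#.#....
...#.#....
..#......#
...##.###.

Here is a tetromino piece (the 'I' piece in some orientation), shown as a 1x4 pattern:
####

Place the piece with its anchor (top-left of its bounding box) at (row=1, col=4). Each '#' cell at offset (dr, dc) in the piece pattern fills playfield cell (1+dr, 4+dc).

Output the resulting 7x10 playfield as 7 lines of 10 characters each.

Answer: ......#...
....#####.
.....##...
...#.#....
...#.#....
..#......#
...##.###.

Derivation:
Fill (1+0,4+0) = (1,4)
Fill (1+0,4+1) = (1,5)
Fill (1+0,4+2) = (1,6)
Fill (1+0,4+3) = (1,7)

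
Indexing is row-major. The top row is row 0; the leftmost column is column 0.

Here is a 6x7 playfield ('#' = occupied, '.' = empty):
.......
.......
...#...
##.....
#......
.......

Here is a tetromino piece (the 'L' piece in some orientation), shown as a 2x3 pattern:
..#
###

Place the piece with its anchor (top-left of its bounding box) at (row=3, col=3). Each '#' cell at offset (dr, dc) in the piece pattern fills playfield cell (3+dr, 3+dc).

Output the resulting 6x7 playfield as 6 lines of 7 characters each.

Fill (3+0,3+2) = (3,5)
Fill (3+1,3+0) = (4,3)
Fill (3+1,3+1) = (4,4)
Fill (3+1,3+2) = (4,5)

Answer: .......
.......
...#...
##...#.
#..###.
.......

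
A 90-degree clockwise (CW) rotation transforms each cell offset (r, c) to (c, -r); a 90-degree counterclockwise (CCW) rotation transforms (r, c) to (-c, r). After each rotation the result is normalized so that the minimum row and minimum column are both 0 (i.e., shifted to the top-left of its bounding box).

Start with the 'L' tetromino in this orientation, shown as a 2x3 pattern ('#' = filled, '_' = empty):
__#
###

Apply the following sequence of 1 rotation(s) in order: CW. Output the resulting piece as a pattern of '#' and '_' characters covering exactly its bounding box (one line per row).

Start:
__#
###
After rotation 1 (CW):
#_
#_
##

Answer: #_
#_
##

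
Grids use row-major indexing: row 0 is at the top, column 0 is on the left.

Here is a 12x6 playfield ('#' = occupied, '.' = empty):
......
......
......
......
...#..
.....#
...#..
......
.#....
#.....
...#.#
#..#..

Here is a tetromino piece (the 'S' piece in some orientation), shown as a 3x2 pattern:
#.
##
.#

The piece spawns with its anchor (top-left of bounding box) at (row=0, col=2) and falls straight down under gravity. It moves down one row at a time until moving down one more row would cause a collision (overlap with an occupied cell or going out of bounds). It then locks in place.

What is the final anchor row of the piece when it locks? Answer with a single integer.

Answer: 1

Derivation:
Spawn at (row=0, col=2). Try each row:
  row 0: fits
  row 1: fits
  row 2: blocked -> lock at row 1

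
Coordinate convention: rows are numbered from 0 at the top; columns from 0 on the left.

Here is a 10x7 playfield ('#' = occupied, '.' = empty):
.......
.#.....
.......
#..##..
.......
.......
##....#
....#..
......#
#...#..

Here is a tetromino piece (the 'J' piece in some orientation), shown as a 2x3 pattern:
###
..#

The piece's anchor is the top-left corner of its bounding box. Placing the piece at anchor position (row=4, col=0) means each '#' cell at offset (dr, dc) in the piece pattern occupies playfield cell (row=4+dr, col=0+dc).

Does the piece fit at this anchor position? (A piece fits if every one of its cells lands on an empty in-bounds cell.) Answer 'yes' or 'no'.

Answer: yes

Derivation:
Check each piece cell at anchor (4, 0):
  offset (0,0) -> (4,0): empty -> OK
  offset (0,1) -> (4,1): empty -> OK
  offset (0,2) -> (4,2): empty -> OK
  offset (1,2) -> (5,2): empty -> OK
All cells valid: yes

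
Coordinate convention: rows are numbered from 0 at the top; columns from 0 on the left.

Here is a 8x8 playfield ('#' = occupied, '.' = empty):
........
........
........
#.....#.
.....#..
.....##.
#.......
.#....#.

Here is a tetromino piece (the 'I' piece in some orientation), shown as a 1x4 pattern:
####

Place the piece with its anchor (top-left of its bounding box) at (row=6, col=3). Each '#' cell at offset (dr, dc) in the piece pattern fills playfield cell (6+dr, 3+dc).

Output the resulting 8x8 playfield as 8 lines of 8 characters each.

Answer: ........
........
........
#.....#.
.....#..
.....##.
#..####.
.#....#.

Derivation:
Fill (6+0,3+0) = (6,3)
Fill (6+0,3+1) = (6,4)
Fill (6+0,3+2) = (6,5)
Fill (6+0,3+3) = (6,6)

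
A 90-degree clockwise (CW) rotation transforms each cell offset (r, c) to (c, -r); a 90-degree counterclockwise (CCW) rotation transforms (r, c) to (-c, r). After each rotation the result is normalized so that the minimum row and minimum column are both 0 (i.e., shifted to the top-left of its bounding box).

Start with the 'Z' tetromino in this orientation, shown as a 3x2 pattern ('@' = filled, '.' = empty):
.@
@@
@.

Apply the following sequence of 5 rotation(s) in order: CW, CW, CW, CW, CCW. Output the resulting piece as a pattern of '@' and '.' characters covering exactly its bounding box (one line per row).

Start:
.@
@@
@.
After rotation 1 (CW):
@@.
.@@
After rotation 2 (CW):
.@
@@
@.
After rotation 3 (CW):
@@.
.@@
After rotation 4 (CW):
.@
@@
@.
After rotation 5 (CCW):
@@.
.@@

Answer: @@.
.@@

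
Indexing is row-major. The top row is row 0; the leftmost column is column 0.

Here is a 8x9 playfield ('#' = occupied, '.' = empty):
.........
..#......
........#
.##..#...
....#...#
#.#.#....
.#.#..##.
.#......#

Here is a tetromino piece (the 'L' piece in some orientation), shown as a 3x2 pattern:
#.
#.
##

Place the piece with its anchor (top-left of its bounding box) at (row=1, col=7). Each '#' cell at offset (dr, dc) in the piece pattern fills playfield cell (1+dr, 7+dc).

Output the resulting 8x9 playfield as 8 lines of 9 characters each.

Fill (1+0,7+0) = (1,7)
Fill (1+1,7+0) = (2,7)
Fill (1+2,7+0) = (3,7)
Fill (1+2,7+1) = (3,8)

Answer: .........
..#....#.
.......##
.##..#.##
....#...#
#.#.#....
.#.#..##.
.#......#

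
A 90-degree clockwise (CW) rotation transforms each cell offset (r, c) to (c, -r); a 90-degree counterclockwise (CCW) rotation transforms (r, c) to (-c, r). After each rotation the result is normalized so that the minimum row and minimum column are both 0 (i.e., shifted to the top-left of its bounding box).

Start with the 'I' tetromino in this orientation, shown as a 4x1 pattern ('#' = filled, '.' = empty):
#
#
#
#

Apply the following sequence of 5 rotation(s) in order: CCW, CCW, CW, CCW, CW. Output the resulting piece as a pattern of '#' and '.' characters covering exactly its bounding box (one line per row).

Start:
#
#
#
#
After rotation 1 (CCW):
####
After rotation 2 (CCW):
#
#
#
#
After rotation 3 (CW):
####
After rotation 4 (CCW):
#
#
#
#
After rotation 5 (CW):
####

Answer: ####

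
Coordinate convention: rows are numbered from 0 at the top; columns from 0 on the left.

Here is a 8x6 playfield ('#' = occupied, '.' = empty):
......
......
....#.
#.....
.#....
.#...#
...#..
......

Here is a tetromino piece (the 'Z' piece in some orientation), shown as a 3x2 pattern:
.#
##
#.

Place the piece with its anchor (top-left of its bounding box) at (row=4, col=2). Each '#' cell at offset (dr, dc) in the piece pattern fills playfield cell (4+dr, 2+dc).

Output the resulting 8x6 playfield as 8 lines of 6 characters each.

Answer: ......
......
....#.
#.....
.#.#..
.###.#
..##..
......

Derivation:
Fill (4+0,2+1) = (4,3)
Fill (4+1,2+0) = (5,2)
Fill (4+1,2+1) = (5,3)
Fill (4+2,2+0) = (6,2)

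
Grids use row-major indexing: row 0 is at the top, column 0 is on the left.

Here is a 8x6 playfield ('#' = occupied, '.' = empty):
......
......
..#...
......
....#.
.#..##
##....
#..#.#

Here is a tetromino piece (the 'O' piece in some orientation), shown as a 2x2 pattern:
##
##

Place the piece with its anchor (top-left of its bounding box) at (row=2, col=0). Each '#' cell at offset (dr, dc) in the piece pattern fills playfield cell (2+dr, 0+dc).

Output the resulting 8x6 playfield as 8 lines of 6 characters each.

Fill (2+0,0+0) = (2,0)
Fill (2+0,0+1) = (2,1)
Fill (2+1,0+0) = (3,0)
Fill (2+1,0+1) = (3,1)

Answer: ......
......
###...
##....
....#.
.#..##
##....
#..#.#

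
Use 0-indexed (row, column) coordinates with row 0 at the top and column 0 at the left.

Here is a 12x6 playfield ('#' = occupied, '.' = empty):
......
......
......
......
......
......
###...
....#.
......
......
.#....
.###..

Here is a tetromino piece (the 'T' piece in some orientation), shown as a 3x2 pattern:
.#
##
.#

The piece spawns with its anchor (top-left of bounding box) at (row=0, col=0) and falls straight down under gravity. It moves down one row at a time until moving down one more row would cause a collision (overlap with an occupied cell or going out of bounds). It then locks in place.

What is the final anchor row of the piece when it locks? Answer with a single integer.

Spawn at (row=0, col=0). Try each row:
  row 0: fits
  row 1: fits
  row 2: fits
  row 3: fits
  row 4: blocked -> lock at row 3

Answer: 3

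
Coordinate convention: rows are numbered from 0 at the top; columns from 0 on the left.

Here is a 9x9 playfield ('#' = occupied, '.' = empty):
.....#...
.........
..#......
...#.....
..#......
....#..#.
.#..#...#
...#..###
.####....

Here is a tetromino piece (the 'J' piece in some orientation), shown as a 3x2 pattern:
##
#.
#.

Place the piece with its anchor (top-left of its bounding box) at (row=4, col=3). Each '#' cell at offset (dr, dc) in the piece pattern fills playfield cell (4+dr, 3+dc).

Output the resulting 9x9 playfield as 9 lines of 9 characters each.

Answer: .....#...
.........
..#......
...#.....
..###....
...##..#.
.#.##...#
...#..###
.####....

Derivation:
Fill (4+0,3+0) = (4,3)
Fill (4+0,3+1) = (4,4)
Fill (4+1,3+0) = (5,3)
Fill (4+2,3+0) = (6,3)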